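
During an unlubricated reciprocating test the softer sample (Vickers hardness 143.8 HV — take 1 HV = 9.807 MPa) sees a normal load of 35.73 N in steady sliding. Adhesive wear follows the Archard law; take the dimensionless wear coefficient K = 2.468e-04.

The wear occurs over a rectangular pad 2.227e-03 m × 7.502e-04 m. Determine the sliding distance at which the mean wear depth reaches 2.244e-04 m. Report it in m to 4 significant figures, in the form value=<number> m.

value=59.96 m

Intermediates are printed rounded. Every step keeps exact precision; a lone final rounding to four significant figures.
Hardness H = 143.8 HV × 9.807 MPa/HV = 1410 MPa = 1.410e+09 Pa.
Contact area A = 2.227e-03 m × 7.502e-04 m = 1.671e-06 m².
In SI base units: W = 35.73 N, H = 1.410e+09 Pa, K = 2.468e-04.
At the depth limit, V_lim = h_lim·A = 2.244e-04 · 1.671e-06 = 3.749e-10 m³.
Sliding life L = V_lim·H/(K·W) = 3.749e-10 · 1.410e+09 / (2.468e-04 · 35.73) = 59.96 m.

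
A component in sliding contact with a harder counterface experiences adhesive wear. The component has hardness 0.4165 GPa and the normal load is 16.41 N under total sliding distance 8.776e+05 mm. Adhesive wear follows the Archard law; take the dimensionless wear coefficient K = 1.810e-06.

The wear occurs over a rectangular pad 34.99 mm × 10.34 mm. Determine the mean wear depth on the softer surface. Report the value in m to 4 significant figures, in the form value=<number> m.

value=1.730e-07 m

The algebra holds exact precision. The intermediates are shown rounded — one last rounding: 4 significant figures.
Convert: The distance L = 8.776e+05 mm = 877.6 m.
Convert: Hardness H = 0.4165 GPa = 4.165e+08 Pa.
Convert: Pad sides 34.99 mm × 10.34 mm = 0.03499 m × 0.01034 m. Contact area A = 0.03499 m × 0.01034 m = 3.618e-04 m².
Collected in SI base units: W = 16.41 N, H = 4.165e+08 Pa, K = 1.810e-06.
By Archard's law, V = K·W·L/H = 1.810e-06 · 16.41 · 877.6 / 4.165e+08 = 6.258e-11 m³.
Wear depth h = V/A = 6.258e-11 / 3.618e-04 = 1.730e-07 m.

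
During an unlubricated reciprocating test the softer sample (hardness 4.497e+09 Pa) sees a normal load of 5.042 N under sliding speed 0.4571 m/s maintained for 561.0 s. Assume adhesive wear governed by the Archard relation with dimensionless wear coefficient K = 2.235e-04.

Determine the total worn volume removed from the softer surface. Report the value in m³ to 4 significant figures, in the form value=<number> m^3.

value=6.426e-11 m^3

All arithmetic maintains full float precision. Intermediates are shown rounded. Rounded once at the end to four significant figures.
Total distance L = v·t = 0.4571 m/s × 561.0 s = 256.4 m.
In SI base units: W = 5.042 N, H = 4.497e+09 Pa, K = 2.235e-04.
Wear volume V = K·W·L/H = 2.235e-04 · 5.042 · 256.4 / 4.497e+09 = 6.426e-11 m³.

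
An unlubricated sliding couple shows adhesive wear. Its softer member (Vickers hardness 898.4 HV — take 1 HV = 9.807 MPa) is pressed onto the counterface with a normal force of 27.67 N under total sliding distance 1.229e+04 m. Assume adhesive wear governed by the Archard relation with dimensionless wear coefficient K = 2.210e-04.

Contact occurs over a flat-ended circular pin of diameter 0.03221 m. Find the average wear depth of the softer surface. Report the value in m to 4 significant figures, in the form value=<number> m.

value=1.047e-05 m

Intermediate values are shown rounded — all working math holds full precision; one last rounding to four significant digits.
Convert: Hardness H = 898.4 HV × 9.807 MPa/HV = 8811 MPa = 8.811e+09 Pa.
Convert: Contact area A = π·d²/4 = π·(0.03221 m)²/4 = 8.148e-04 m².
Restated in SI base units: W = 27.67 N, H = 8.811e+09 Pa, K = 2.210e-04.
Archard relation: V = K·W·L/H = 2.210e-04 · 27.67 · 1.229e+04 / 8.811e+09 = 8.530e-09 m³.
Mean wear depth h = V/A = 8.530e-09 / 8.148e-04 = 1.047e-05 m.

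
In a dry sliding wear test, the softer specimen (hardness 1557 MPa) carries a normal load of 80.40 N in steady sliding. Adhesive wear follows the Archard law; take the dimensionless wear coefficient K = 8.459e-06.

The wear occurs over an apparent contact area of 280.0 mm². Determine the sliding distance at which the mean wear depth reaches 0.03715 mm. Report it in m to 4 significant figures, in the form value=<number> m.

The intermediates are displayed rounded. All working math runs at full float precision. Rounded just once to 4 significant digits.
Hardness H = 1557 MPa = 1.557e+09 Pa.
Contact area A = 280.0 mm² = 2.800e-04 m².
Depth limit h_lim = 0.03715 mm = 3.715e-05 m.
Collected in SI base units: W = 80.40 N, H = 1.557e+09 Pa, K = 8.459e-06.
Volume at the limit: V_lim = h_lim·A = 3.715e-05 · 2.800e-04 = 1.040e-08 m³.
Inverting, life L = V_lim·H/(K·W) = 1.040e-08 · 1.557e+09 / (8.459e-06 · 80.40) = 2.381e+04 m.

value=2.381e+04 m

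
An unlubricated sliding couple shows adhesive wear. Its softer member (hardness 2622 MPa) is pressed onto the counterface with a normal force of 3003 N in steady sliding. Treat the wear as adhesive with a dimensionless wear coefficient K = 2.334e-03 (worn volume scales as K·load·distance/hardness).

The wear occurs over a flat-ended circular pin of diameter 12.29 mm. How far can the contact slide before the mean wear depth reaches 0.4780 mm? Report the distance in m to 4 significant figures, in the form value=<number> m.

value=21.21 m

Intermediates are printed rounded. Every step keeps full precision; rounded once at the end to 4 significant digits.
Convert: Hardness H = 2622 MPa = 2.622e+09 Pa.
Convert: Pin diameter d = 12.29 mm = 0.01229 m. Contact area A = π·d²/4 = π·(0.01229 m)²/4 = 1.186e-04 m².
Convert: Depth limit h_lim = 0.4780 mm = 4.780e-04 m.
Restated in SI base units: W = 3003 N, H = 2.622e+09 Pa, K = 2.334e-03.
Limit volume V_lim = h_lim·A = 4.780e-04 · 1.186e-04 = 5.671e-08 m³.
Thus life L = V_lim·H/(K·W) = 5.671e-08 · 2.622e+09 / (2.334e-03 · 3003) = 21.21 m.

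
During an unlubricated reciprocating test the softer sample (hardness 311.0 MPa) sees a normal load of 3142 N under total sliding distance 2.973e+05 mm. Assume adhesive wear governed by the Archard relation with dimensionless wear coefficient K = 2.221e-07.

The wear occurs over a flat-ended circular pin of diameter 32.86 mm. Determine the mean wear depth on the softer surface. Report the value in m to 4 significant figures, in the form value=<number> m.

Quoted intermediates are rounded; the computation maintains full float precision — one last rounding to four significant digits.
Path length L = 2.973e+05 mm = 297.3 m.
Hardness H = 311.0 MPa = 3.110e+08 Pa.
Pin diameter d = 32.86 mm = 0.03286 m. Contact area A = π·d²/4 = π·(0.03286 m)²/4 = 8.481e-04 m².
As SI base values: W = 3142 N, H = 3.110e+08 Pa, K = 2.221e-07.
Archard volume V = K·W·L/H = 2.221e-07 · 3142 · 297.3 / 3.110e+08 = 6.671e-10 m³.
Mean depth h = V/A = 6.671e-10 / 8.481e-04 = 7.866e-07 m.

value=7.866e-07 m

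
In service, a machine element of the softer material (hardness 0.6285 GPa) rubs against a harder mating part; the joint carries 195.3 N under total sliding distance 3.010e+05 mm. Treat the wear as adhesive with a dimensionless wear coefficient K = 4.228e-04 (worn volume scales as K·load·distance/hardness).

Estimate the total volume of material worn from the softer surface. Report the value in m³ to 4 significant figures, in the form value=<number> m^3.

Quoted intermediates are rounded — the computation carries exact precision — a single final rounding: four significant figures.
The distance L = 3.010e+05 mm = 301.0 m.
Hardness H = 0.6285 GPa = 6.285e+08 Pa.
As SI base values: W = 195.3 N, H = 6.285e+08 Pa, K = 4.228e-04.
The Archard volume V = K·W·L/H = 4.228e-04 · 195.3 · 301.0 / 6.285e+08 = 3.955e-08 m³.

value=3.955e-08 m^3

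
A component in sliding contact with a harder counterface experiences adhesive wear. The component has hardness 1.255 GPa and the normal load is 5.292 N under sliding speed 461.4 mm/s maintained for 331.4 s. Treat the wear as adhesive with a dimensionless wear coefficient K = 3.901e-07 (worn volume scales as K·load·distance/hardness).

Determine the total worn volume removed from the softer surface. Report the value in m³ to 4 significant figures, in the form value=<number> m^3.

The computation holds exact precision, and intermediates are printed rounded, and one final rounding: 4 significant digits.
Convert: Sliding speed v = 461.4 mm/s = 0.4614 m/s. Distance covered L = v·t = 0.4614 m/s × 331.4 s = 152.9 m.
Convert: Hardness H = 1.255 GPa = 1.255e+09 Pa.
Collected in SI base units: W = 5.292 N, H = 1.255e+09 Pa, K = 3.901e-07.
The Archard volume V = K·W·L/H = 3.901e-07 · 5.292 · 152.9 / 1.255e+09 = 2.515e-13 m³.

value=2.515e-13 m^3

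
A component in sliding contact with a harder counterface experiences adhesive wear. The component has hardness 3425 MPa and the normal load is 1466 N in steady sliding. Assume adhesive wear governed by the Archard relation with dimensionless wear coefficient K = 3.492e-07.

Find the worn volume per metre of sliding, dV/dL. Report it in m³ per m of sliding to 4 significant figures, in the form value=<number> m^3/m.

value=1.495e-13 m^3/m

Every step maintains full precision — intermediates are printed rounded — one last rounding to 4 significant digits.
Hardness H = 3425 MPa = 3.425e+09 Pa.
In SI base units: W = 1466 N, H = 3.425e+09 Pa, K = 3.492e-07.
Wear rate dV/dL = K·W/H, so: 3.492e-07 · 1466 / 3.425e+09 = 1.495e-13 m³/m.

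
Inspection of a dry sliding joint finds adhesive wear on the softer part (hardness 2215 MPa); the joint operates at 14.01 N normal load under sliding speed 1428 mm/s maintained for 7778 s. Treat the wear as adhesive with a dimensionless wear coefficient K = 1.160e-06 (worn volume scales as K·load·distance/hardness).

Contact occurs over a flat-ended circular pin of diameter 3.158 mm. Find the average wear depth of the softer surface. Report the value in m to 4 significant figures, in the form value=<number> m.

value=1.040e-05 m

Each operation holds exact precision — printed values are rounded, and a lone final rounding to 4 significant figures.
Sliding speed v = 1428 mm/s = 1.428 m/s. Distance covered L = v·t = 1.428 m/s × 7778 s = 1.111e+04 m.
Hardness H = 2215 MPa = 2.215e+09 Pa.
Pin diameter d = 3.158 mm = 0.003158 m. Contact area A = π·d²/4 = π·(0.003158 m)²/4 = 7.833e-06 m².
In SI base units: W = 14.01 N, H = 2.215e+09 Pa, K = 1.160e-06.
By Archard's law, V = K·W·L/H = 1.160e-06 · 14.01 · 1.111e+04 / 2.215e+09 = 8.149e-11 m³.
Average depth h = V/A = 8.149e-11 / 7.833e-06 = 1.040e-05 m.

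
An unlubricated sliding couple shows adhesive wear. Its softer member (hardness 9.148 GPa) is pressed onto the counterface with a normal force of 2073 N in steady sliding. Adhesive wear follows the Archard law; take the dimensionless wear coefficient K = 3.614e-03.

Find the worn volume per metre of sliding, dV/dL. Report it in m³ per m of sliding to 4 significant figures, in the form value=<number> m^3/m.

value=8.190e-10 m^3/m

Printed values are rounded — all arithmetic maintains full float precision — a single final rounding to four significant figures.
Hardness H = 9.148 GPa = 9.148e+09 Pa.
As SI base values: W = 2073 N, H = 9.148e+09 Pa, K = 3.614e-03.
The wear rate dV/dL = K·W/H (no L dependence): 3.614e-03 · 2073 / 9.148e+09 = 8.190e-10 m³/m.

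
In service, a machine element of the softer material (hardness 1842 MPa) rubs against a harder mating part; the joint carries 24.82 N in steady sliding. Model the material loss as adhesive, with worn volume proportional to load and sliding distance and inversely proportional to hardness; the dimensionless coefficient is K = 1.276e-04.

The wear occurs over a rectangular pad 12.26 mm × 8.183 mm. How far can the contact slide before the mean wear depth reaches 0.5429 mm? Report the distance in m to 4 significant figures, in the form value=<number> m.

The intermediates are printed rounded. Every step runs at exact precision; rounded once at the end: four significant figures.
Convert: Hardness H = 1842 MPa = 1.842e+09 Pa.
Convert: Pad sides 12.26 mm × 8.183 mm = 0.01226 m × 0.008183 m. Contact area A = 0.01226 m × 0.008183 m = 1.003e-04 m².
Convert: Depth limit h_lim = 0.5429 mm = 5.429e-04 m.
As SI base values: W = 24.82 N, H = 1.842e+09 Pa, K = 1.276e-04.
Allowed volume V_lim = h_lim·A = 5.429e-04 · 1.003e-04 = 5.447e-08 m³.
Sliding life L = V_lim·H/(K·W) = 5.447e-08 · 1.842e+09 / (1.276e-04 · 24.82) = 3.168e+04 m.

value=3.168e+04 m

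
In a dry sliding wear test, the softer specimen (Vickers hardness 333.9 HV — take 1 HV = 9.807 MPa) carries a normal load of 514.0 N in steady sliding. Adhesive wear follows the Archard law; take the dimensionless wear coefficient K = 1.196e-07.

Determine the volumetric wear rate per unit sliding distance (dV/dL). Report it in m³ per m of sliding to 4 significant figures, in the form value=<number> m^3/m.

value=1.877e-14 m^3/m

All arithmetic keeps full float precision; intermediate values are displayed rounded — a lone final rounding, at four significant digits.
Hardness H = 333.9 HV × 9.807 MPa/HV = 3275 MPa = 3.275e+09 Pa.
Collected in SI base units: W = 514.0 N, H = 3.275e+09 Pa, K = 1.196e-07.
The wear rate dV/dL = K·W/H: 1.196e-07 · 514.0 / 3.275e+09 = 1.877e-14 m³/m.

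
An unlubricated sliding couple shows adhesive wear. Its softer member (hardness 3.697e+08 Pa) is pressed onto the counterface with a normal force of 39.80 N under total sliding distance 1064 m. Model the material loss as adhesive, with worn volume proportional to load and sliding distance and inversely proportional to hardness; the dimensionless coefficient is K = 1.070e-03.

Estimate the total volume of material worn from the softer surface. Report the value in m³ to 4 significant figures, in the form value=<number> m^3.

value=1.226e-07 m^3

Printed values are rounded, and all working math maintains full float precision; one final rounding: 4 significant digits.
Expressed in SI base units: W = 39.80 N, H = 3.697e+08 Pa, K = 1.070e-03.
By Archard's law, V = K·W·L/H = 1.070e-03 · 39.80 · 1064 / 3.697e+08 = 1.226e-07 m³.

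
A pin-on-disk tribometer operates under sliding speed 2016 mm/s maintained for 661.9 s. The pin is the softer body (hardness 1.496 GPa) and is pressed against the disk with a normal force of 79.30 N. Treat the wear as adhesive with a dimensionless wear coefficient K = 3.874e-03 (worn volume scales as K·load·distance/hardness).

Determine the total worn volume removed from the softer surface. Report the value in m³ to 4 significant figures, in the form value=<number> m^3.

Every step holds full precision — intermediate values are printed rounded — a single final rounding to four significant digits.
Sliding speed v = 2016 mm/s = 2.016 m/s. Total distance L = v·t = 2.016 m/s × 661.9 s = 1334 m.
Hardness H = 1.496 GPa = 1.496e+09 Pa.
Working in SI base units: W = 79.30 N, H = 1.496e+09 Pa, K = 3.874e-03.
The Archard volume V = K·W·L/H = 3.874e-03 · 79.30 · 1334 / 1.496e+09 = 2.740e-07 m³.

value=2.740e-07 m^3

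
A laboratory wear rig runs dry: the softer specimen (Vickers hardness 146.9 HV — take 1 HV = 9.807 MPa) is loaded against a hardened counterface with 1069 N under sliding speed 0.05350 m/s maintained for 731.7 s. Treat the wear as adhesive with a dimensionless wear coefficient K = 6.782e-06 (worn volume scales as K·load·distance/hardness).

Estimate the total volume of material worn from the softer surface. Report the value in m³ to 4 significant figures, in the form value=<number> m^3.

value=1.970e-10 m^3

Intermediates are shown rounded, and the algebra keeps full float precision; rounded just once, at four significant digits.
Distance L = v·t = 0.05350 m/s × 731.7 s = 39.15 m.
Hardness H = 146.9 HV × 9.807 MPa/HV = 1441 MPa = 1.441e+09 Pa.
SI base units throughout: W = 1069 N, H = 1.441e+09 Pa, K = 6.782e-06.
Worn volume V = K·W·L/H = 6.782e-06 · 1069 · 39.15 / 1.441e+09 = 1.970e-10 m³.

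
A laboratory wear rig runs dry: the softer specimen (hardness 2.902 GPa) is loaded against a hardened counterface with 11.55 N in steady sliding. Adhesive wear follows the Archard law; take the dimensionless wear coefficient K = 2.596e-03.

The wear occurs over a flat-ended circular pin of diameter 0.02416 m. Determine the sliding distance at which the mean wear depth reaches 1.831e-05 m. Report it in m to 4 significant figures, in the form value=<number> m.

value=812.4 m

The intermediates appear rounded; the computation maintains exact precision — a single final rounding: four significant digits.
Hardness H = 2.902 GPa = 2.902e+09 Pa.
Contact area A = π·d²/4 = π·(0.02416 m)²/4 = 4.584e-04 m².
In SI base units: W = 11.55 N, H = 2.902e+09 Pa, K = 2.596e-03.
Wearable volume V_lim = h_lim·A = 1.831e-05 · 4.584e-04 = 8.394e-09 m³.
So the life L = V_lim·H/(K·W) = 8.394e-09 · 2.902e+09 / (2.596e-03 · 11.55) = 812.4 m.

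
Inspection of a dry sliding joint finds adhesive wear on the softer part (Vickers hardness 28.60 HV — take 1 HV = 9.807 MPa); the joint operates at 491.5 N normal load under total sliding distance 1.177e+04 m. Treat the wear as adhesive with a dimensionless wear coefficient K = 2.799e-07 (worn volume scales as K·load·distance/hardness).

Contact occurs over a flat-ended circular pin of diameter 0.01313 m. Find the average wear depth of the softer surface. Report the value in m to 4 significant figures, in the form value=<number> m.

The algebra holds full precision; the intermediates are printed rounded, and one final rounding to 4 significant digits.
Hardness H = 28.60 HV × 9.807 MPa/HV = 280.5 MPa = 2.805e+08 Pa.
Contact area A = π·d²/4 = π·(0.01313 m)²/4 = 1.354e-04 m².
Collected in SI base units: W = 491.5 N, H = 2.805e+08 Pa, K = 2.799e-07.
Wear volume V = K·W·L/H = 2.799e-07 · 491.5 · 1.177e+04 / 2.805e+08 = 5.773e-09 m³.
Wear depth h = V/A = 5.773e-09 / 1.354e-04 = 4.264e-05 m.

value=4.264e-05 m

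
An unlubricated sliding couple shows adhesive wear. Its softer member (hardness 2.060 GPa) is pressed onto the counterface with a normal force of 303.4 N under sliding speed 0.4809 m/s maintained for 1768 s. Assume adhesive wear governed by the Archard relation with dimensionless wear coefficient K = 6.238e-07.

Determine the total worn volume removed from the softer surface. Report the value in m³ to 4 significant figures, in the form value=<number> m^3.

value=7.811e-11 m^3

The computation maintains full float precision; intermediates appear rounded — a single final rounding to 4 significant figures.
Convert: Distance L = v·t = 0.4809 m/s × 1768 s = 850.2 m.
Convert: Hardness H = 2.060 GPa = 2.060e+09 Pa.
Restated in SI base units: W = 303.4 N, H = 2.060e+09 Pa, K = 6.238e-07.
The Archard volume V = K·W·L/H = 6.238e-07 · 303.4 · 850.2 / 2.060e+09 = 7.811e-11 m³.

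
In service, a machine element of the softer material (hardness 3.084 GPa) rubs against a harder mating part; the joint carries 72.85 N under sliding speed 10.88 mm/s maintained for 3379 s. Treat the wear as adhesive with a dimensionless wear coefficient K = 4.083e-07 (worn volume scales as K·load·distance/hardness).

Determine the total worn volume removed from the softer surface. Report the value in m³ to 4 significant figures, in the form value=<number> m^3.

value=3.546e-13 m^3

The algebra runs at full float precision — the intermediates appear rounded. Rounded once at the end to 4 significant figures.
Convert: Sliding speed v = 10.88 mm/s = 0.01088 m/s. The distance L = v·t = 0.01088 m/s × 3379 s = 36.76 m.
Convert: Hardness H = 3.084 GPa = 3.084e+09 Pa.
In SI base units: W = 72.85 N, H = 3.084e+09 Pa, K = 4.083e-07.
By Archard's law, V = K·W·L/H = 4.083e-07 · 72.85 · 36.76 / 3.084e+09 = 3.546e-13 m³.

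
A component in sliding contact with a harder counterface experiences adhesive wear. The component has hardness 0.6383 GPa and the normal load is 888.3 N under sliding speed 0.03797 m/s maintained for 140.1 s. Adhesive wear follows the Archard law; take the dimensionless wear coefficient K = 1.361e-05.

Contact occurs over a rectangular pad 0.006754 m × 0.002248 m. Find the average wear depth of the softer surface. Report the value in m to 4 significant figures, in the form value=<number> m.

The algebra keeps exact precision; intermediates are printed rounded. Rounded just once to four significant figures.
The distance L = v·t = 0.03797 m/s × 140.1 s = 5.320 m.
Hardness H = 0.6383 GPa = 6.383e+08 Pa.
Contact area A = 0.006754 m × 0.002248 m = 1.518e-05 m².
Restated in SI base units: W = 888.3 N, H = 6.383e+08 Pa, K = 1.361e-05.
Archard volume V = K·W·L/H = 1.361e-05 · 888.3 · 5.320 / 6.383e+08 = 1.008e-10 m³.
Mean depth h = V/A = 1.008e-10 / 1.518e-05 = 6.636e-06 m.

value=6.636e-06 m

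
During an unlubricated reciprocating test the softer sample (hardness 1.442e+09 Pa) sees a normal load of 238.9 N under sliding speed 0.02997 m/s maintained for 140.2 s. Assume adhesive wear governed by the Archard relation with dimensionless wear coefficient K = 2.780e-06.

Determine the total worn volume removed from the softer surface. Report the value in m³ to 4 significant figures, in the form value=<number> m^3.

Each operation runs at exact precision, and intermediates appear rounded. Rounded once at the end: 4 significant figures.
Total distance L = v·t = 0.02997 m/s × 140.2 s = 4.202 m.
Expressed in SI base units: W = 238.9 N, H = 1.442e+09 Pa, K = 2.780e-06.
Wear volume V = K·W·L/H = 2.780e-06 · 238.9 · 4.202 / 1.442e+09 = 1.935e-12 m³.

value=1.935e-12 m^3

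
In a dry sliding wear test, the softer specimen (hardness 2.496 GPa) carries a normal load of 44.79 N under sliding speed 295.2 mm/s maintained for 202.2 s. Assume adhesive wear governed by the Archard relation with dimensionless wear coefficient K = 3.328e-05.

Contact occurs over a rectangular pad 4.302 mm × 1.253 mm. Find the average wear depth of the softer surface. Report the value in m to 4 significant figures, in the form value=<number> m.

The intermediates are displayed rounded. Each operation carries full precision, and a lone final rounding to 4 significant digits.
Convert: Sliding speed v = 295.2 mm/s = 0.2952 m/s. Distance covered L = v·t = 0.2952 m/s × 202.2 s = 59.69 m.
Convert: Hardness H = 2.496 GPa = 2.496e+09 Pa.
Convert: Pad sides 4.302 mm × 1.253 mm = 0.004302 m × 0.001253 m. Contact area A = 0.004302 m × 0.001253 m = 5.390e-06 m².
Collected in SI base units: W = 44.79 N, H = 2.496e+09 Pa, K = 3.328e-05.
Volume removed: V = K·W·L/H = 3.328e-05 · 44.79 · 59.69 / 2.496e+09 = 3.565e-11 m³.
Average depth h = V/A = 3.565e-11 / 5.390e-06 = 6.613e-06 m.

value=6.613e-06 m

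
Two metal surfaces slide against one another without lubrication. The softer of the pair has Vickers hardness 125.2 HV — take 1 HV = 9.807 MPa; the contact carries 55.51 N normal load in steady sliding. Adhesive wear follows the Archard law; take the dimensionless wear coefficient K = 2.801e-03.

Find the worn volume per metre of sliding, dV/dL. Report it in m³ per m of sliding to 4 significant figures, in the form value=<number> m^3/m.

value=1.266e-10 m^3/m

Intermediates appear rounded — the algebra keeps full float precision, and one final rounding to 4 significant digits.
Hardness H = 125.2 HV × 9.807 MPa/HV = 1228 MPa = 1.228e+09 Pa.
Working in SI base units: W = 55.51 N, H = 1.228e+09 Pa, K = 2.801e-03.
Volumetric rate dV/dL = K·W/H, per unit distance: 2.801e-03 · 55.51 / 1.228e+09 = 1.266e-10 m³/m.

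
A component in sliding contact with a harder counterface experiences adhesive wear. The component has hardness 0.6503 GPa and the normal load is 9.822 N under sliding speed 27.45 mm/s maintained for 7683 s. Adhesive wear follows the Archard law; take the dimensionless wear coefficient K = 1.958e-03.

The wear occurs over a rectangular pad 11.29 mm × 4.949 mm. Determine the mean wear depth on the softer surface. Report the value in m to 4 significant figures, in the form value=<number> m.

Displayed values are rounded; the algebra carries full precision. Rounded once at the end to four significant digits.
Sliding speed v = 27.45 mm/s = 0.02745 m/s. Sliding distance L = v·t = 0.02745 m/s × 7683 s = 210.9 m.
Hardness H = 0.6503 GPa = 6.503e+08 Pa.
Pad sides 11.29 mm × 4.949 mm = 0.01129 m × 0.004949 m. Contact area A = 0.01129 m × 0.004949 m = 5.587e-05 m².
Working in SI base units: W = 9.822 N, H = 6.503e+08 Pa, K = 1.958e-03.
By Archard's law, V = K·W·L/H = 1.958e-03 · 9.822 · 210.9 / 6.503e+08 = 6.237e-09 m³.
Average depth h = V/A = 6.237e-09 / 5.587e-05 = 1.116e-04 m.

value=1.116e-04 m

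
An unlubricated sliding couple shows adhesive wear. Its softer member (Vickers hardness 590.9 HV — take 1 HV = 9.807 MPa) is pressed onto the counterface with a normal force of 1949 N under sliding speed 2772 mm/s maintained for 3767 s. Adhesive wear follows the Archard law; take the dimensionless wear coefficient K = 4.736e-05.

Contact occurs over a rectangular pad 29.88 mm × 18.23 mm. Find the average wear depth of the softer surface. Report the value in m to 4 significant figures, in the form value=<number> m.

value=3.053e-04 m

Intermediate values are displayed rounded. Every step runs at exact precision. Rounded just once: four significant figures.
Sliding speed v = 2772 mm/s = 2.772 m/s. Path length L = v·t = 2.772 m/s × 3767 s = 1.044e+04 m.
Hardness H = 590.9 HV × 9.807 MPa/HV = 5795 MPa = 5.795e+09 Pa.
Pad sides 29.88 mm × 18.23 mm = 0.02988 m × 0.01823 m. Contact area A = 0.02988 m × 0.01823 m = 5.447e-04 m².
Collected in SI base units: W = 1949 N, H = 5.795e+09 Pa, K = 4.736e-05.
Apply Archard: V = K·W·L/H = 4.736e-05 · 1949 · 1.044e+04 / 5.795e+09 = 1.663e-07 m³.
Wear depth h = V/A = 1.663e-07 / 5.447e-04 = 3.053e-04 m.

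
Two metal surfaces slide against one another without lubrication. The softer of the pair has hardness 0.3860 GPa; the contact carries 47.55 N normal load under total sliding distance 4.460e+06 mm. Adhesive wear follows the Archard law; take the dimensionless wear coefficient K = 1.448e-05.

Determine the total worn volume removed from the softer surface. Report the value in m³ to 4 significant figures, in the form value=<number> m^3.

value=7.955e-09 m^3

Intermediates are shown rounded, and all arithmetic holds exact precision — one final rounding, at four significant digits.
Distance covered L = 4.460e+06 mm = 4460 m.
Hardness H = 0.3860 GPa = 3.860e+08 Pa.
Collected in SI base units: W = 47.55 N, H = 3.860e+08 Pa, K = 1.448e-05.
Archard volume V = K·W·L/H = 1.448e-05 · 47.55 · 4460 / 3.860e+08 = 7.955e-09 m³.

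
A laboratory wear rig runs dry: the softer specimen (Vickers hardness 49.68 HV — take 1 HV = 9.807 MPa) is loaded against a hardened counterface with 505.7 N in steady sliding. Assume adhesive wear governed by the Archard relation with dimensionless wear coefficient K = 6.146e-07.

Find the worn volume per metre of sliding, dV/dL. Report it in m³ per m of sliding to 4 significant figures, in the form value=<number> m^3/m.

value=6.379e-13 m^3/m

All arithmetic runs at full float precision; the intermediates are printed rounded, and a single final rounding: 4 significant digits.
Convert: Hardness H = 49.68 HV × 9.807 MPa/HV = 487.2 MPa = 4.872e+08 Pa.
Working in SI base units: W = 505.7 N, H = 4.872e+08 Pa, K = 6.146e-07.
Volumetric rate dV/dL = K·W/H: 6.146e-07 · 505.7 / 4.872e+08 = 6.379e-13 m³/m.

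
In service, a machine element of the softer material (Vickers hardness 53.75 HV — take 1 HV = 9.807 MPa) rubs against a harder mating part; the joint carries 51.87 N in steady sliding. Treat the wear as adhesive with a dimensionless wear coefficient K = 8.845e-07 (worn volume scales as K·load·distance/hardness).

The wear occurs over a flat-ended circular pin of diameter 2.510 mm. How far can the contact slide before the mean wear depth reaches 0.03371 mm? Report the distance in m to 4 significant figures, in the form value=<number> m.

value=1916 m

Intermediates are shown rounded — the algebra holds full float precision, and rounded just once, at four significant digits.
Convert: Hardness H = 53.75 HV × 9.807 MPa/HV = 527.1 MPa = 5.271e+08 Pa.
Convert: Pin diameter d = 2.510 mm = 0.002510 m. Contact area A = π·d²/4 = π·(0.002510 m)²/4 = 4.948e-06 m².
Convert: Depth limit h_lim = 0.03371 mm = 3.371e-05 m.
As SI base values: W = 51.87 N, H = 5.271e+08 Pa, K = 8.845e-07.
Allowed volume V_lim = h_lim·A = 3.371e-05 · 4.948e-06 = 1.668e-10 m³.
Thus life L = V_lim·H/(K·W) = 1.668e-10 · 5.271e+08 / (8.845e-07 · 51.87) = 1916 m.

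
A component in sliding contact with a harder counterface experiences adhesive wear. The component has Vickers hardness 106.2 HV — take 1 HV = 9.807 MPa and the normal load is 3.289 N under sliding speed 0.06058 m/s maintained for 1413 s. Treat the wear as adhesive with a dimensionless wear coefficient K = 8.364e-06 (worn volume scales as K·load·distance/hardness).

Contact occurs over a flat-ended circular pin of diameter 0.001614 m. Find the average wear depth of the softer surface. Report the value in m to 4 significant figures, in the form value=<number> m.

value=1.105e-06 m

Intermediates are displayed rounded, and the computation maintains full precision — one final rounding: four significant digits.
Distance covered L = v·t = 0.06058 m/s × 1413 s = 85.60 m.
Hardness H = 106.2 HV × 9.807 MPa/HV = 1042 MPa = 1.042e+09 Pa.
Contact area A = π·d²/4 = π·(0.001614 m)²/4 = 2.046e-06 m².
Expressed in SI base units: W = 3.289 N, H = 1.042e+09 Pa, K = 8.364e-06.
Archard relation: V = K·W·L/H = 8.364e-06 · 3.289 · 85.60 / 1.042e+09 = 2.261e-12 m³.
Mean wear depth h = V/A = 2.261e-12 / 2.046e-06 = 1.105e-06 m.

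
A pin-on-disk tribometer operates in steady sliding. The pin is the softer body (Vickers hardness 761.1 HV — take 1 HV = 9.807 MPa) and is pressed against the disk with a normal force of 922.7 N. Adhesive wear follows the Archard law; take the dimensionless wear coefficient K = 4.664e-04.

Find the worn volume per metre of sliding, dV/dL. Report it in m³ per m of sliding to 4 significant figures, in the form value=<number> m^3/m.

value=5.766e-11 m^3/m

Intermediates appear rounded. The algebra maintains full precision; a single final rounding to 4 significant figures.
Convert: Hardness H = 761.1 HV × 9.807 MPa/HV = 7464 MPa = 7.464e+09 Pa.
Collected in SI base units: W = 922.7 N, H = 7.464e+09 Pa, K = 4.664e-04.
The wear rate dV/dL = K·W/H (no L dependence): 4.664e-04 · 922.7 / 7.464e+09 = 5.766e-11 m³/m.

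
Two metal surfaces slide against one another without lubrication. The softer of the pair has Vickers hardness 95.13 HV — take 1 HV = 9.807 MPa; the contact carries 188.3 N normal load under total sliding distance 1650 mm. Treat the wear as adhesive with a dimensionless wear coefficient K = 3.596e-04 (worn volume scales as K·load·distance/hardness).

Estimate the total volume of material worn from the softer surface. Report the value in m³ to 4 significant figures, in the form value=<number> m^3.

value=1.198e-10 m^3

The algebra holds full precision; the intermediates are displayed rounded — one last rounding: four significant digits.
Convert: Distance covered L = 1650 mm = 1.650 m.
Convert: Hardness H = 95.13 HV × 9.807 MPa/HV = 932.9 MPa = 9.329e+08 Pa.
In SI base units: W = 188.3 N, H = 9.329e+08 Pa, K = 3.596e-04.
The Archard volume V = K·W·L/H = 3.596e-04 · 188.3 · 1.650 / 9.329e+08 = 1.198e-10 m³.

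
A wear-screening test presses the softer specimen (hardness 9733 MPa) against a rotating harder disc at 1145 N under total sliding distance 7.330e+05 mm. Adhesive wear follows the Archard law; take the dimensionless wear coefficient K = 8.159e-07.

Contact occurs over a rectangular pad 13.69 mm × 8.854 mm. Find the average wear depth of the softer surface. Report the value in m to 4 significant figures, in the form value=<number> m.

Every step holds exact precision. Shown intermediates are rounded; a lone final rounding, at 4 significant digits.
Sliding distance L = 7.330e+05 mm = 733.0 m.
Hardness H = 9733 MPa = 9.733e+09 Pa.
Pad sides 13.69 mm × 8.854 mm = 0.01369 m × 0.008854 m. Contact area A = 0.01369 m × 0.008854 m = 1.212e-04 m².
Restated in SI base units: W = 1145 N, H = 9.733e+09 Pa, K = 8.159e-07.
Worn volume V = K·W·L/H = 8.159e-07 · 1145 · 733.0 / 9.733e+09 = 7.036e-11 m³.
Average depth h = V/A = 7.036e-11 / 1.212e-04 = 5.804e-07 m.

value=5.804e-07 m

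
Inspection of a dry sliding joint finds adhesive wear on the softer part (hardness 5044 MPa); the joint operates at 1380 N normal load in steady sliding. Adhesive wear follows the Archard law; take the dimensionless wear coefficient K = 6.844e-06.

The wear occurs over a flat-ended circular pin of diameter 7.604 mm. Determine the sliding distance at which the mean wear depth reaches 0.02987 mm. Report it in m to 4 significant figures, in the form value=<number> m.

The computation runs at exact precision; the intermediates are printed rounded — rounded once at the end to 4 significant figures.
Hardness H = 5044 MPa = 5.044e+09 Pa.
Pin diameter d = 7.604 mm = 0.007604 m. Contact area A = π·d²/4 = π·(0.007604 m)²/4 = 4.541e-05 m².
Depth limit h_lim = 0.02987 mm = 2.987e-05 m.
In SI base units, W = 1380 N, H = 5.044e+09 Pa, K = 6.844e-06.
Volume at the limit: V_lim = h_lim·A = 2.987e-05 · 4.541e-05 = 1.356e-09 m³.
So the life L = V_lim·H/(K·W) = 1.356e-09 · 5.044e+09 / (6.844e-06 · 1380) = 724.4 m.

value=724.4 m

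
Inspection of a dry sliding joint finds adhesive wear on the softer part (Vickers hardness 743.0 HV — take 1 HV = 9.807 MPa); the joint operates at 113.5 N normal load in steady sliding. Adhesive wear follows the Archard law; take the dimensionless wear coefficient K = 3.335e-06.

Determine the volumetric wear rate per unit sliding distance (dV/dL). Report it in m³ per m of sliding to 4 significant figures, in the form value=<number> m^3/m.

All arithmetic carries exact precision; the intermediates are shown rounded; one final rounding to 4 significant figures.
Convert: Hardness H = 743.0 HV × 9.807 MPa/HV = 7287 MPa = 7.287e+09 Pa.
Working in SI base units: W = 113.5 N, H = 7.287e+09 Pa, K = 3.335e-06.
Volumetric rate dV/dL = K·W/H, so: 3.335e-06 · 113.5 / 7.287e+09 = 5.195e-14 m³/m.

value=5.195e-14 m^3/m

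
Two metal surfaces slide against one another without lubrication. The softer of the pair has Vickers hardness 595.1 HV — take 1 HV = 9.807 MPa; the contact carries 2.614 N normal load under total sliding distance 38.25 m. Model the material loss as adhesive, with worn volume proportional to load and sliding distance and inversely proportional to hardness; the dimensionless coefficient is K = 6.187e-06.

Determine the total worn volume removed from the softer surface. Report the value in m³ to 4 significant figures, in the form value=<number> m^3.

Intermediates are shown rounded — each operation carries full float precision — one last rounding, at 4 significant figures.
Hardness H = 595.1 HV × 9.807 MPa/HV = 5836 MPa = 5.836e+09 Pa.
Restated in SI base units: W = 2.614 N, H = 5.836e+09 Pa, K = 6.187e-06.
Apply Archard: V = K·W·L/H = 6.187e-06 · 2.614 · 38.25 / 5.836e+09 = 1.060e-13 m³.

value=1.060e-13 m^3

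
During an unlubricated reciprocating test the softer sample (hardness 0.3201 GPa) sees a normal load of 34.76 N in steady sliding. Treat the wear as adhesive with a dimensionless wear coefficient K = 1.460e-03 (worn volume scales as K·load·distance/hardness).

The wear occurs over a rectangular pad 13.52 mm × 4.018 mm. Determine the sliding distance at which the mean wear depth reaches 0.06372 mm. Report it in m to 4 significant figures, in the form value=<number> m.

Each operation holds exact precision — intermediate values are shown rounded. Rounded once at the end, at 4 significant figures.
Convert: Hardness H = 0.3201 GPa = 3.201e+08 Pa.
Convert: Pad sides 13.52 mm × 4.018 mm = 0.01352 m × 0.004018 m. Contact area A = 0.01352 m × 0.004018 m = 5.432e-05 m².
Convert: Depth limit h_lim = 0.06372 mm = 6.372e-05 m.
Collected in SI base units: W = 34.76 N, H = 3.201e+08 Pa, K = 1.460e-03.
Wearable volume V_lim = h_lim·A = 6.372e-05 · 5.432e-05 = 3.461e-09 m³.
Life L = V_lim·H/(K·W) = 3.461e-09 · 3.201e+08 / (1.460e-03 · 34.76) = 21.83 m.

value=21.83 m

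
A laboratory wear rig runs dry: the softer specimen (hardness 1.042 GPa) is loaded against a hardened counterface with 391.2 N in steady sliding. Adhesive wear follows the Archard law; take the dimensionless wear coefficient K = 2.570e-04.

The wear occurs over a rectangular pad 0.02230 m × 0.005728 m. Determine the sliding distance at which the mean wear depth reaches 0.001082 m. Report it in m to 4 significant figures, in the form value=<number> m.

Intermediates appear rounded, and the computation runs at full precision — a single final rounding: 4 significant figures.
Convert: Hardness H = 1.042 GPa = 1.042e+09 Pa.
Convert: Contact area A = 0.02230 m × 0.005728 m = 1.277e-04 m².
As SI base values: W = 391.2 N, H = 1.042e+09 Pa, K = 2.570e-04.
Permissible volume V_lim = h_lim·A = 0.001082 · 1.277e-04 = 1.382e-07 m³.
So the life L = V_lim·H/(K·W) = 1.382e-07 · 1.042e+09 / (2.570e-04 · 391.2) = 1432 m.

value=1432 m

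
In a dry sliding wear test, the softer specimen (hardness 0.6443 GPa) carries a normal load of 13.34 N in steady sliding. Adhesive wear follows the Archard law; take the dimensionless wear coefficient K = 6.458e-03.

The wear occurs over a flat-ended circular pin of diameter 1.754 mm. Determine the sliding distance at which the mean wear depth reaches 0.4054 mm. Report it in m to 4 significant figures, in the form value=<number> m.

value=7.326 m

Shown intermediates are rounded; the algebra runs at exact precision — one last rounding to four significant figures.
Hardness H = 0.6443 GPa = 6.443e+08 Pa.
Pin diameter d = 1.754 mm = 0.001754 m. Contact area A = π·d²/4 = π·(0.001754 m)²/4 = 2.416e-06 m².
Depth limit h_lim = 0.4054 mm = 4.054e-04 m.
SI base units throughout: W = 13.34 N, H = 6.443e+08 Pa, K = 6.458e-03.
Permissible volume V_lim = h_lim·A = 4.054e-04 · 2.416e-06 = 9.796e-10 m³.
Inverting, life L = V_lim·H/(K·W) = 9.796e-10 · 6.443e+08 / (6.458e-03 · 13.34) = 7.326 m.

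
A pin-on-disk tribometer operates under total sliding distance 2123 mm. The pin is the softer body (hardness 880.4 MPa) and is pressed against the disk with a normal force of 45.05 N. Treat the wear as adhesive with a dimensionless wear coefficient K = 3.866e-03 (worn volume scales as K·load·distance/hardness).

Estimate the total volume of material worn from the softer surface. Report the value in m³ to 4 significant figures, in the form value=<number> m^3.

value=4.200e-10 m^3

All working math carries full float precision — intermediates appear rounded, and one final rounding to 4 significant digits.
Convert: Distance covered L = 2123 mm = 2.123 m.
Convert: Hardness H = 880.4 MPa = 8.804e+08 Pa.
Restated in SI base units: W = 45.05 N, H = 8.804e+08 Pa, K = 3.866e-03.
Archard volume V = K·W·L/H = 3.866e-03 · 45.05 · 2.123 / 8.804e+08 = 4.200e-10 m³.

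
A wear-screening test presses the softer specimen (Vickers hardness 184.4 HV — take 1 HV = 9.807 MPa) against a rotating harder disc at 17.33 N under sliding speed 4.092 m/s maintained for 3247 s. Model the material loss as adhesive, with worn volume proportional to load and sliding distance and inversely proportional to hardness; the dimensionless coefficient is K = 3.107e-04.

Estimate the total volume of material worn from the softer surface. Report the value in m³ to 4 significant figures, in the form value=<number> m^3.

value=3.956e-08 m^3

The algebra maintains full float precision, and intermediates appear rounded; a lone final rounding: 4 significant digits.
Convert: Total distance L = v·t = 4.092 m/s × 3247 s = 1.329e+04 m.
Convert: Hardness H = 184.4 HV × 9.807 MPa/HV = 1808 MPa = 1.808e+09 Pa.
Working in SI base units: W = 17.33 N, H = 1.808e+09 Pa, K = 3.107e-04.
Archard relation: V = K·W·L/H = 3.107e-04 · 17.33 · 1.329e+04 / 1.808e+09 = 3.956e-08 m³.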